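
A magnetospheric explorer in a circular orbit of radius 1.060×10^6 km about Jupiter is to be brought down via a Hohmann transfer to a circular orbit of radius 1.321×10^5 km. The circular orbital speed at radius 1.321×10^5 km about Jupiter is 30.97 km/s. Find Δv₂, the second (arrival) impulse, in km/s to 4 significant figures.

From the circular-orbit relation v² = μ/r at r = 1.321×10^5 km: μ = v²r = (30.97)² × 1.321×10^5 = 1.26703×10^8 km³/s².
Semi-major axis of the transfer orbit: a_t = (1.060×10^6 + 1.321×10^5)/2 = 5.9605×10^5 km.
Circular speed at r = 1.321×10^5 km: v_c = √(μ/r) = 30.97 km/s.
Vis-viva on the transfer ellipse at r = 1.321×10^5 km gives v_t = √[μ(2/r − 1/a_t)] = 41.30 km/s.
Δv₂ = |v_t − v_c| = |41.30 − 30.97| = 10.33 km/s.

Δv₂ = 10.33 km/s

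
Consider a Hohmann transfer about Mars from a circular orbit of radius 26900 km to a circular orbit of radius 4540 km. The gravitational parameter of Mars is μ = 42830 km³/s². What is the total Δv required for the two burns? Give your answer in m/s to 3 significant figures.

Δv = 1530 m/s

Semi-major axis of the transfer orbit: a_t = (26900 + 4540)/2 = 15720 km.
Circular speed at r₁: v₁ = √(μ/r₁) = √(42830/26900) = 1.2618 km/s.
Transfer-orbit speed at r₁ (vis-viva equation): v_a = √[μ(2/r₁ − 1/a_t)] = 0.67811 km/s.
First burn Δv₁ = |v_a − v₁| = 0.5837 km/s.
At r₂, v₂ = √(μ/r₂) = 3.0715 km/s.
Transfer-orbit speed at r₂: v_p = √[μ(2/r₂ − 1/a_t)] = 4.0179 km/s.
Second burn Δv₂ = |v₂ − v_p| = 0.9464 km/s.
Δv = Δv₁ + Δv₂ = 0.5837 + 0.9464 = 1.530 km/s.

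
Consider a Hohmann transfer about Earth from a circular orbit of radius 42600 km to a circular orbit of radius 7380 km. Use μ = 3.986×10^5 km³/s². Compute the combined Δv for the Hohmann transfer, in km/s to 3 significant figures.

Transfer-ellipse semi-major axis a_t = (r₁ + r₂)/2 = (42600 + 7380)/2 = 24990 km.
Circular speed at r₁: v₁ = √(μ/r₁) = √(3.986×10^5/42600) = 3.059 km/s.
Transfer-orbit speed at r₁ (v² = μ(2/r − 1/a)): v_a = √[μ(2/r₁ − 1/a_t)] = 1.662 km/s.
First burn Δv₁ = |v_a − v₁| = 1.397 km/s.
Circular speed at r₂: v₂ = √(μ/r₂) = 7.349 km/s.
Transfer-orbit speed at r₂: v_p = √[μ(2/r₂ − 1/a_t)] = 9.595 km/s.
Second burn Δv₂ = |v₂ − v_p| = 2.246 km/s.
Δv = Δv₁ + Δv₂ = 1.397 + 2.246 = 3.643 km/s.

Δv = 3.64 km/s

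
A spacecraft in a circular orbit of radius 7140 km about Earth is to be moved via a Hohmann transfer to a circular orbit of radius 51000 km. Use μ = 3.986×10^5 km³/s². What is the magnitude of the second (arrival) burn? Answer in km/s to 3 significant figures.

Δv₂ = 1.41 km/s

The Hohmann ellipse has a_t = (r₁ + r₂)/2 = 29070 km.
Circular speed at r = 51000 km: v_c = √(μ/r) = 2.796 km/s.
Transfer-orbit speed at the same r (vis-viva, a = a_t): v_t = √[μ(2/r − 1/a_t)] = 1.386 km/s.
Δv₂ = |v_t − v_c| = |1.386 − 2.796| = 1.410 km/s.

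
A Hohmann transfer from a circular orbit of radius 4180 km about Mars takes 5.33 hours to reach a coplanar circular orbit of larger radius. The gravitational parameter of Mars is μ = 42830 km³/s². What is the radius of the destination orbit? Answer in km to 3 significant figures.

Transfer time t = 5.33 hours = 19188 s, and t = π√(a_t³/μ).
So a_t = (μ t²/π²)^(1/3) = (42830 × (19188)² / π²)^(1/3) = 11691 km.
Since a_t = (r₁ + r₂)/2, r₂ = 2a_t − r₁ = 2×11691 − 4180 = 19202 km.

r₂ = 19200 km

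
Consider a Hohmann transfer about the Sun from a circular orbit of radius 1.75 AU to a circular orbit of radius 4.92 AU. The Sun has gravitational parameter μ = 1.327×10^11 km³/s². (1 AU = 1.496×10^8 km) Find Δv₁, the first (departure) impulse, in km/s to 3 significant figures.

In km: r₁ = 1.75 × 1.496×10^8 = 2.618×10^8 km; r₂ = 4.92 × 1.496×10^8 = 7.36032×10^8 km.
The Hohmann ellipse has a_t = (r₁ + r₂)/2 = 4.98916×10^8 km.
Circular speed at r = 2.618×10^8 km: v_c = √(μ/r) = 22.5139 km/s.
Vis-viva on the transfer ellipse at r = 2.618×10^8 km gives v_t = √[μ(2/r − 1/a_t)] = 27.3455 km/s.
Δv₁ = |v_t − v_c| = |27.3455 − 22.5139| = 4.832 km/s.

Δv₁ = 4.83 km/s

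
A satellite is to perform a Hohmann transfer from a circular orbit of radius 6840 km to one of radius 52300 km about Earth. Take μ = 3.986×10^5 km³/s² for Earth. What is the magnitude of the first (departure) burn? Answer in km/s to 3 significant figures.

Δv₁ = 2.52 km/s

The Hohmann ellipse has a_t = (r₁ + r₂)/2 = 29570 km.
On the circular orbit at r = 6840 km, v_c = √(μ/r) = 7.633797 km/s.
Transfer-orbit speed at the same r (vis-viva, a = a_t): v_t = √[μ(2/r − 1/a_t)] = 10.15233 km/s.
Δv₁ = |v_t − v_c| = |10.15233 − 7.633797| = 2.519 km/s.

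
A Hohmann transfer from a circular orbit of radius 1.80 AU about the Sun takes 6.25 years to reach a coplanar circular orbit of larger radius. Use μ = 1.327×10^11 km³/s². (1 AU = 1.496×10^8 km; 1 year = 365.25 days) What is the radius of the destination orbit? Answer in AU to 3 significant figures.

In km: r₁ = 1.80 × 1.496×10^8 = 2.6928×10^8 km.
Transfer time t = 6.25 years × 365.25 × 86400 s = 1.97235×10^8 s, and t = π√(a_t³/μ).
So a_t = (μ t²/π²)^(1/3) = (1.327×10^11 × (1.97235×10^8)² / π²)^(1/3) = 8.0571×10^8 km.
Since a_t = (r₁ + r₂)/2, r₂ = 2a_t − r₁ = 2×8.0571×10^8 − 2.6928×10^8 = 1.34214×10^9 km.
In AU: r₂ = 1.34214×10^9 / 1.496×10^8 = 8.97 AU.

r₂ = 8.97 AU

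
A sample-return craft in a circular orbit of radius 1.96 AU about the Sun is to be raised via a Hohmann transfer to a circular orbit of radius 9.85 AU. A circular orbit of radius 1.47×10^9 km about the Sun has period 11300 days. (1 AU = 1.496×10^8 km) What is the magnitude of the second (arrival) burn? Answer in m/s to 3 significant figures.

From Kepler's third law T² = 4π²r³/μ at r = 1.47×10^9 km, T = 11300 days = 11300 × 86400 s = 9.7632×10^8 s: μ = 4π²r³/T² = 1.31561×10^11 km³/s².
In km: r₁ = 1.96 × 1.496×10^8 = 2.93216×10^8 km; r₂ = 9.85 × 1.496×10^8 = 1.47356×10^9 km.
The Hohmann ellipse has a_t = (r₁ + r₂)/2 = 8.83388×10^8 km.
On the circular orbit at r = 1.47356×10^9 km, v_c = √(μ/r) = 9.449 km/s.
Transfer-orbit speed at the same r (vis-viva, a = a_t): v_t = √[μ(2/r − 1/a_t)] = 5.444 km/s.
Δv₂ = |v_t − v_c| = |5.444 − 9.449| = 4.005 km/s.

Δv₂ = 4010 m/s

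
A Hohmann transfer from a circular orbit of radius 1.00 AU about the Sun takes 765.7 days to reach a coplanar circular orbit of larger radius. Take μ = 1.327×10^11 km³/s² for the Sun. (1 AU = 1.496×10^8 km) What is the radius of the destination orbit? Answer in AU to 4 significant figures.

r₂ = 4.200 AU

In km: r₁ = 1.00 × 1.496×10^8 = 1.496×10^8 km.
Transfer time t = 765.7 days = 6.615648×10^7 s, and t = π√(a_t³/μ).
So a_t = (μ t²/π²)^(1/3) = (1.327×10^11 × (6.615648×10^7)² / π²)^(1/3) = 3.8896×10^8 km.
Since a_t = (r₁ + r₂)/2, r₂ = 2a_t − r₁ = 2×3.8896×10^8 − 1.496×10^8 = 6.2832×10^8 km.
In AU: r₂ = 6.2832×10^8 / 1.496×10^8 = 4.200 AU.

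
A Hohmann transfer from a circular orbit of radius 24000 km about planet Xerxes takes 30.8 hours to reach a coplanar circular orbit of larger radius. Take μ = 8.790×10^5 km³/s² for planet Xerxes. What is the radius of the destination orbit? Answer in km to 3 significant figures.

Transfer time t = 30.8 hours = 1.1088×10^5 s, and t = π√(a_t³/μ).
So a_t = (μ t²/π²)^(1/3) = (8.790×10^5 × (1.1088×10^5)² / π²)^(1/3) = 1.0307×10^5 km.
Since a_t = (r₁ + r₂)/2, r₂ = 2a_t − r₁ = 2×1.0307×10^5 − 24000 = 1.8214×10^5 km.

r₂ = 1.82×10^5 km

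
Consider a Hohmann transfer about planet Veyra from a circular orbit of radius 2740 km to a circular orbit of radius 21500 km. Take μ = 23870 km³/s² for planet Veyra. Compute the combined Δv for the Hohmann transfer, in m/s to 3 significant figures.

The Hohmann ellipse has a_t = (r₁ + r₂)/2 = 12120 km.
At r₁ the circular-orbit speed is v₁ = √(μ/r₁) = 2.95156 km/s.
On the transfer ellipse at r₁, vis-viva equation gives v_p = √[μ(2/r₁ − 1/a_t)] = 3.93114 km/s.
First burn Δv₁ = |v_p − v₁| = 0.9796 km/s.
At r₂, v₂ = √(μ/r₂) = 1.0537 km/s.
Transfer-orbit speed at r₂: v_a = √[μ(2/r₂ − 1/a_t)] = 0.50099 km/s.
Second burn Δv₂ = |v₂ − v_a| = 0.5527 km/s.
Total Δv = Δv₁ + Δv₂ = 1.532 km/s.

Δv = 1530 m/s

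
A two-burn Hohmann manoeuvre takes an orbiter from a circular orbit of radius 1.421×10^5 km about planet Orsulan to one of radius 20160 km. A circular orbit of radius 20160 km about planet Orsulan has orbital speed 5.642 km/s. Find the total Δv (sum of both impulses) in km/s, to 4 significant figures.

From the circular-orbit relation v² = μ/r at r = 20160 km: μ = v²r = (5.642)² × 20160 = 6.41736×10^5 km³/s².
The Hohmann ellipse has a_t = (r₁ + r₂)/2 = 81130 km.
At r₁ the circular-orbit speed is v₁ = √(μ/r₁) = 2.125 km/s.
On the transfer ellipse at r₁, vis-viva gives v_a = √[μ(2/r₁ − 1/a_t)] = 1.059 km/s.
First burn Δv₁ = |v_a − v₁| = 1.066 km/s.
Circular speed at r₂: v₂ = √(μ/r₂) = 5.642 km/s.
Transfer-orbit speed at r₂: v_p = √[μ(2/r₂ − 1/a_t)] = 7.467 km/s.
Second burn Δv₂ = |v₂ − v_p| = 1.825 km/s.
Total Δv = Δv₁ + Δv₂ = 2.891 km/s.

Δv = 2.891 km/s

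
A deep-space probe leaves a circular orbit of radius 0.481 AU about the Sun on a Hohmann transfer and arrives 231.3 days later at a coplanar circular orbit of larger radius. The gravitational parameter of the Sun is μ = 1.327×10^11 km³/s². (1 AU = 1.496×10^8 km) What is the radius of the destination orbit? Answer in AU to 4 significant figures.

In km: r₁ = 0.481 × 1.496×10^8 = 7.19576×10^7 km.
Transfer time t = 231.3 days = 1.998432×10^7 s, and t = π√(a_t³/μ).
So a_t = (μ t²/π²)^(1/3) = (1.327×10^11 × (1.998432×10^7)² / π²)^(1/3) = 1.7511×10^8 km.
Since a_t = (r₁ + r₂)/2, r₂ = 2a_t − r₁ = 2×1.7511×10^8 − 7.19576×10^7 = 2.782624×10^8 km.
In AU: r₂ = 2.782624×10^8 / 1.496×10^8 = 1.860 AU.

r₂ = 1.860 AU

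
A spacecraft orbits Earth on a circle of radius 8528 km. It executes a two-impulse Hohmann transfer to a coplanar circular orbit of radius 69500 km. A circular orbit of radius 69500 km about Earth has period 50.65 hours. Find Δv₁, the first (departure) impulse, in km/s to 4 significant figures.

From Kepler's third law T² = 4π²r³/μ at r = 69500 km, T = 50.65 hours = 50.65 × 3600 s = 1.8234×10^5 s: μ = 4π²r³/T² = 3.98612×10^5 km³/s².
Transfer-ellipse semi-major axis a_t = (r₁ + r₂)/2 = (8528 + 69500)/2 = 39014 km.
Circular speed at r = 8528 km: v_c = √(μ/r) = 6.837 km/s.
Transfer-orbit speed at the same r (vis-viva, a = a_t): v_t = √[μ(2/r − 1/a_t)] = 9.125 km/s.
Δv₁ = |v_t − v_c| = |9.125 − 6.837| = 2.288 km/s.

Δv₁ = 2.288 km/s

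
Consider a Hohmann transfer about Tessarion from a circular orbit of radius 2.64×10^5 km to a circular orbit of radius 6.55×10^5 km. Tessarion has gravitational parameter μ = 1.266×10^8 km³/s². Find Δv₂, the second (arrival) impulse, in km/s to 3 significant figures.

The Hohmann ellipse has a_t = (r₁ + r₂)/2 = 4.595×10^5 km.
On the circular orbit at r = 6.550×10^5 km, v_c = √(μ/r) = 13.903 km/s.
Transfer-orbit speed at the same r (vis-viva, a = a_t): v_t = √[μ(2/r − 1/a_t)] = 10.538 km/s.
Δv₂ = |v_t − v_c| = |10.538 − 13.903| = 3.365 km/s.

Δv₂ = 3.36 km/s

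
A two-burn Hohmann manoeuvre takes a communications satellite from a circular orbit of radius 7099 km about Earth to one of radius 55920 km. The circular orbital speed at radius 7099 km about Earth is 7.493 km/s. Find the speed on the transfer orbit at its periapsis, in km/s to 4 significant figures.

From the circular-orbit relation v² = μ/r at r = 7099 km: μ = v²r = (7.493)² × 7099 = 3.98574×10^5 km³/s².
Semi-major axis of the transfer orbit: a_t = (7099 + 55920)/2 = 31509.5 km.
The periapsis of the transfer ellipse is at r = 7099 km.
From the vis-viva equation, v = √[μ(2/r − 1/a_t)] = 9.982 km/s.

v = 9.982 km/s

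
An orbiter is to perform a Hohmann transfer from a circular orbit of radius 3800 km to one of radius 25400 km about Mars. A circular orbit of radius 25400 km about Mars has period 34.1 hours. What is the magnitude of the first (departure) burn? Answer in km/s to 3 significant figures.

Δv₁ = 1.07 km/s

From Kepler's third law T² = 4π²r³/μ at r = 25400 km, T = 34.1 hours = 34.1 × 3600 s = 1.2276×10^5 s: μ = 4π²r³/T² = 42928.6 km³/s².
Semi-major axis of the transfer orbit: a_t = (3800 + 25400)/2 = 14600 km.
Circular speed at r = 3800 km: v_c = √(μ/r) = 3.361 km/s.
Transfer-orbit speed at the same r (vis-viva, a = a_t): v_t = √[μ(2/r − 1/a_t)] = 4.433 km/s.
Δv₁ = |v_t − v_c| = |4.433 − 3.361| = 1.072 km/s.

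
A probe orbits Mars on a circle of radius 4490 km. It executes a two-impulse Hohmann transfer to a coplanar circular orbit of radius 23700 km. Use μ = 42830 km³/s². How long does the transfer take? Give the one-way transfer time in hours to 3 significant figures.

Transfer-ellipse semi-major axis a_t = (r₁ + r₂)/2 = (4490 + 23700)/2 = 14095 km.
Half the transfer-orbit period gives t = π√(a_t³/μ) = 25400 s.
Converting: 25400 s ÷ 3600 s/hour = 7.06 hours.

t = 7.06 hours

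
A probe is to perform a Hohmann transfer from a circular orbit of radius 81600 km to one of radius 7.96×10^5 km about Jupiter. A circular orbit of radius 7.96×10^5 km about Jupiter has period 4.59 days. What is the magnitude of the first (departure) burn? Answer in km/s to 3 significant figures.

From Kepler's third law T² = 4π²r³/μ at r = 7.96×10^5 km, T = 4.59 days = 4.59 × 86400 s = 3.96576×10^5 s: μ = 4π²r³/T² = 1.26604×10^8 km³/s².
Transfer-ellipse semi-major axis a_t = (r₁ + r₂)/2 = (81600 + 7.960×10^5)/2 = 4.388×10^5 km.
Circular speed at r = 81600 km: v_c = √(μ/r) = 39.39 km/s.
Transfer-orbit speed at the same r (vis-viva, a = a_t): v_t = √[μ(2/r − 1/a_t)] = 53.05 km/s.
Δv₁ = |v_t − v_c| = |53.05 − 39.39| = 13.66 km/s.

Δv₁ = 13.7 km/s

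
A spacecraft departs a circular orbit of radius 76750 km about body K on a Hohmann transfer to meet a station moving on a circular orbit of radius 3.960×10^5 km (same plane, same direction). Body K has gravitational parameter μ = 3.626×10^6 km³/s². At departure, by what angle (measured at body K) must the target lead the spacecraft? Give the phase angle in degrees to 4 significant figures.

φ = 96.99°

Transfer-ellipse semi-major axis a_t = (r₁ + r₂)/2 = (76750 + 3.960×10^5)/2 = 2.36375×10^5 km.
The half-period of the transfer ellipse is t = π√(a_t³/μ) = 1.8960×10^5 s.
Target angular speed ω₂ = √(μ/r₂³) = 7.6414×10^-6 rad/s.
Angle swept by the target during transfer: ω₂·t = 1.4488 rad = 83.01°.
Arrival is 180° from departure on the ellipse, so φ = 180° − 83.01° = 96.99°.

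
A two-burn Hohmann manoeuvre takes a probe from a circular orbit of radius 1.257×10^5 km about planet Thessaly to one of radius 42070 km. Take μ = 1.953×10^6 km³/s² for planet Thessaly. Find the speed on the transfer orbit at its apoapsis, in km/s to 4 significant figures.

v = 2.791 km/s

Transfer-ellipse semi-major axis a_t = (r₁ + r₂)/2 = (1.257×10^5 + 42070)/2 = 83885 km.
At apoapsis, r = 1.257×10^5 km.
Vis-viva: v = √[μ(2/r − 1/a_t)] = √[1.953×10^6 × (2/1.257×10^5 − 1/83885)] = 2.791 km/s.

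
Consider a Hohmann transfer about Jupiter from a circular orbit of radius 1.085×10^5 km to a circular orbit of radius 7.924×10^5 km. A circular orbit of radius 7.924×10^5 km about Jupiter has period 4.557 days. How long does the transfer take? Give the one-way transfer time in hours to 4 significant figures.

t = 23.44 hours

From Kepler's third law T² = 4π²r³/μ at r = 7.924×10^5 km, T = 4.557 days = 4.557 × 86400 s = 3.937248×10^5 s: μ = 4π²r³/T² = 1.26709×10^8 km³/s².
Semi-major axis of the transfer orbit: a_t = (1.085×10^5 + 7.924×10^5)/2 = 4.5045×10^5 km.
By Kepler's third law the transfer-orbit period is T = 2π√(a_t³/μ), so t = T/2 = 84380 s.
Converting: 84380 s ÷ 3600 s/hour = 23.44 hours.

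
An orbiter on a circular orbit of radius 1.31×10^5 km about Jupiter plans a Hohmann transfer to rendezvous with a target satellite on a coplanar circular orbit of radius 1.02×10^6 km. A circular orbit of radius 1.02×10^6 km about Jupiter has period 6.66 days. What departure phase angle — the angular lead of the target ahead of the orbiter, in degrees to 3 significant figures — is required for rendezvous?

φ = 104°

From Kepler's third law T² = 4π²r³/μ at r = 1.02×10^6 km, T = 6.66 days = 6.66 × 86400 s = 5.75424×10^5 s: μ = 4π²r³/T² = 1.26527×10^8 km³/s².
The Hohmann ellipse has a_t = (r₁ + r₂)/2 = 5.755×10^5 km.
Transfer time t = π√(a_t³/μ) = 1.219342×10^5 s.
Target angular speed ω₂ = √(μ/r₂³) = 1.091923×10^-5 rad/s.
Angle swept by the target during transfer: ω₂·t = 1.33143 rad = 76.29°.
The orbiter traverses 180° on the transfer ellipse, so the target must lead by 180° − 76.29° = 104°.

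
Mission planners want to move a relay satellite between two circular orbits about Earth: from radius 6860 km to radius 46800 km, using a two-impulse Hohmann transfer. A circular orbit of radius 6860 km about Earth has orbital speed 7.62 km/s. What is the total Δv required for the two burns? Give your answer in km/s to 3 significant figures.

From the circular-orbit relation v² = μ/r at r = 6860 km: μ = v²r = (7.62)² × 6860 = 3.98322×10^5 km³/s².
Semi-major axis of the transfer orbit: a_t = (6860 + 46800)/2 = 26830 km.
Circular speed at r₁: v₁ = √(μ/r₁) = √(3.98322×10^5/6860) = 7.6200 km/s.
Transfer-orbit speed at r₁ (v² = μ(2/r − 1/a)): v_p = √[μ(2/r₁ − 1/a_t)] = 10.064 km/s.
First burn Δv₁ = |v_p − v₁| = 2.444 km/s.
At r₂, v₂ = √(μ/r₂) = 2.917 km/s.
Transfer-orbit speed at r₂: v_a = √[μ(2/r₂ − 1/a_t)] = 1.475 km/s.
Second burn Δv₂ = |v₂ − v_a| = 1.442 km/s.
Total Δv = Δv₁ + Δv₂ = 3.886 km/s.

Δv = 3.89 km/s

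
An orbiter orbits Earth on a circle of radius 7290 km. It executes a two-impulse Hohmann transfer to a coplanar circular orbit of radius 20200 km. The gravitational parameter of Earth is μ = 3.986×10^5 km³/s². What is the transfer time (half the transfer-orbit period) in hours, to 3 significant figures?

t = 2.23 hours

The Hohmann ellipse has a_t = (r₁ + r₂)/2 = 13745 km.
Transfer time t = π√(a_t³/μ) = π√((13745)³ / 3.986×10^5) = 8019 s.
Converting: 8019 s ÷ 3600 s/hour = 2.23 hours.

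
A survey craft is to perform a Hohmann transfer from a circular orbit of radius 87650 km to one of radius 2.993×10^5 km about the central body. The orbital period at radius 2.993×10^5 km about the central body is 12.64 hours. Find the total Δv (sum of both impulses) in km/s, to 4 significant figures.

Δv = 32.13 km/s

From Kepler's third law T² = 4π²r³/μ at r = 2.993×10^5 km, T = 12.64 hours = 12.64 × 3600 s = 45504 s: μ = 4π²r³/T² = 5.11188×10^8 km³/s².
Semi-major axis of the transfer orbit: a_t = (87650 + 2.993×10^5)/2 = 1.93475×10^5 km.
At r₁ the circular-orbit speed is v₁ = √(μ/r₁) = 76.37 km/s.
Transfer-orbit speed at r₁ (vis-viva equation): v_p = √[μ(2/r₁ − 1/a_t)] = 94.99 km/s.
First burn Δv₁ = |v_p − v₁| = 18.62 km/s.
At r₂, v₂ = √(μ/r₂) = 41.33 km/s.
Transfer-orbit speed at r₂: v_a = √[μ(2/r₂ − 1/a_t)] = 27.82 km/s.
Second burn Δv₂ = |v₂ − v_a| = 13.51 km/s.
Total Δv = Δv₁ + Δv₂ = 32.13 km/s.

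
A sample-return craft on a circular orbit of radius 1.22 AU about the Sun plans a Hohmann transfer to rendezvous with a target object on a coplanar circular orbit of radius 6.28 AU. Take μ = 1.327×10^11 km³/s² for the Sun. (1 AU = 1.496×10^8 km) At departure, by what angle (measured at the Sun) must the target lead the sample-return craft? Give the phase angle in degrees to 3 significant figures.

φ = 96.9°

In km: r₁ = 1.22 × 1.496×10^8 = 1.82512×10^8 km; r₂ = 6.28 × 1.496×10^8 = 9.39488×10^8 km.
Transfer-ellipse semi-major axis a_t = (r₁ + r₂)/2 = (1.82512×10^8 + 9.39488×10^8)/2 = 5.610×10^8 km.
The half-period of the transfer ellipse is t = π√(a_t³/μ) = 1.1459×10^8 s.
The target's mean motion on its circular orbit is ω₂ = √(μ/r₂³) = 1.2650×10^-8 rad/s.
Angle swept by the target during transfer: ω₂·t = 1.4496 rad = 83.06°.
The sample-return craft traverses 180° on the transfer ellipse, so the target must lead by 180° − 83.06° = 96.9°.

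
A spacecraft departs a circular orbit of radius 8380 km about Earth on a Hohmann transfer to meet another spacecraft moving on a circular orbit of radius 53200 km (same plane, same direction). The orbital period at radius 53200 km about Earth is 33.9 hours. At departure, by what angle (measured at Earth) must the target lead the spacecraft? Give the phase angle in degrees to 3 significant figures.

φ = 101°

From Kepler's third law T² = 4π²r³/μ at r = 53200 km, T = 33.9 hours = 33.9 × 3600 s = 1.2204×10^5 s: μ = 4π²r³/T² = 3.99108×10^5 km³/s².
Transfer-ellipse semi-major axis a_t = (r₁ + r₂)/2 = (8380 + 53200)/2 = 30790 km.
Transfer time t = π√(a_t³/μ) = 26867 s.
The target's mean motion on its circular orbit is ω₂ = √(μ/r₂³) = 5.1485×10^-5 rad/s.
Angle swept by the target during transfer: ω₂·t = 1.3832 rad = 79.25°.
Arrival is 180° from departure on the ellipse, so φ = 180° − 79.25° = 101°.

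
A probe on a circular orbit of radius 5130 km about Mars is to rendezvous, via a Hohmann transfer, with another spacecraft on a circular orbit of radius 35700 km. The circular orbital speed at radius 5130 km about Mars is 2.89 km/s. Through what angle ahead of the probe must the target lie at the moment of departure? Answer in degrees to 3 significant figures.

From the circular-orbit relation v² = μ/r at r = 5130 km: μ = v²r = (2.89)² × 5130 = 42846.3 km³/s².
Semi-major axis of the transfer orbit: a_t = (5130 + 35700)/2 = 20415 km.
The half-period of the transfer ellipse is t = π√(a_t³/μ) = 44271 s.
Target angular speed ω₂ = √(μ/r₂³) = 3.0687×10^-5 rad/s.
Angle swept by the target during transfer: ω₂·t = 1.3585 rad = 77.84°.
Arrival is 180° from departure on the ellipse, so φ = 180° − 77.84° = 102°.

φ = 102°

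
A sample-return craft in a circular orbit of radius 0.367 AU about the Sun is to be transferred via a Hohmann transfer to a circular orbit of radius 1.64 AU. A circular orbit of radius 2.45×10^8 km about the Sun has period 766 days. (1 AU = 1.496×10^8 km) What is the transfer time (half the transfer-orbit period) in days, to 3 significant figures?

t = 184 days

From Kepler's third law T² = 4π²r³/μ at r = 2.45×10^8 km, T = 766 days = 766 × 86400 s = 6.61824×10^7 s: μ = 4π²r³/T² = 1.32548×10^11 km³/s².
In km: r₁ = 0.367 × 1.496×10^8 = 5.49032×10^7 km; r₂ = 1.64 × 1.496×10^8 = 2.45344×10^8 km.
Transfer-ellipse semi-major axis a_t = (r₁ + r₂)/2 = (5.49032×10^7 + 2.45344×10^8)/2 = 1.501236×10^8 km.
Half the transfer-orbit period gives t = π√(a_t³/μ) = 1.587×10^7 s.
Converting: 1.587×10^7 s ÷ 86400 s/day = 184 days.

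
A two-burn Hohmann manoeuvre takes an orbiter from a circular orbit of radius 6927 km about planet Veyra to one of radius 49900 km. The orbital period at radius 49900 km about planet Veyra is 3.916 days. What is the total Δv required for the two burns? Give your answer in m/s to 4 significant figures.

Δv = 1278 m/s

From Kepler's third law T² = 4π²r³/μ at r = 49900 km, T = 3.916 days = 3.916 × 86400 s = 3.383424×10^5 s: μ = 4π²r³/T² = 42849.8 km³/s².
The Hohmann ellipse has a_t = (r₁ + r₂)/2 = 28413.5 km.
At r₁ the circular-orbit speed is v₁ = √(μ/r₁) = 2.4871 km/s.
Transfer-orbit speed at r₁ (vis-viva): v_p = √[μ(2/r₁ − 1/a_t)] = 3.2960 km/s.
First burn Δv₁ = |v_p − v₁| = 0.8089 km/s.
At r₂, v₂ = √(μ/r₂) = 0.92667 km/s.
Transfer-orbit speed at r₂: v_a = √[μ(2/r₂ − 1/a_t)] = 0.45755 km/s.
Second burn Δv₂ = |v₂ − v_a| = 0.4691 km/s.
Δv = Δv₁ + Δv₂ = 0.8089 + 0.4691 = 1.278 km/s.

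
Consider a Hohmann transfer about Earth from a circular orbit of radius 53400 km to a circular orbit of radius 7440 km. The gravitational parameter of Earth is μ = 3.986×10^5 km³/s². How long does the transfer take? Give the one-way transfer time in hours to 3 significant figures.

t = 7.33 hours

The Hohmann ellipse has a_t = (r₁ + r₂)/2 = 30420 km.
Half the transfer-orbit period gives t = π√(a_t³/μ) = 26400 s.
Converting: 26400 s ÷ 3600 s/hour = 7.33 hours.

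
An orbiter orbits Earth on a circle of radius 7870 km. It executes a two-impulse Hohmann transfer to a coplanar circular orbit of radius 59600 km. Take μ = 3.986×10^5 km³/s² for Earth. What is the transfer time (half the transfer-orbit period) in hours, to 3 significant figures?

t = 8.56 hours

The Hohmann ellipse has a_t = (r₁ + r₂)/2 = 33735 km.
Transfer time t = π√(a_t³/μ) = π√((33735)³ / 3.986×10^5) = 30830 s.
Converting: 30830 s ÷ 3600 s/hour = 8.56 hours.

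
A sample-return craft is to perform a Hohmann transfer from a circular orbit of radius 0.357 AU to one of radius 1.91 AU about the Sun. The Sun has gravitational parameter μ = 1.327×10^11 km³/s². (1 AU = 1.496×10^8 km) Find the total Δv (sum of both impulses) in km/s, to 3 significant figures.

Δv = 24.3 km/s

In km: r₁ = 0.357 × 1.496×10^8 = 5.34072×10^7 km; r₂ = 1.91 × 1.496×10^8 = 2.85736×10^8 km.
Transfer-ellipse semi-major axis a_t = (r₁ + r₂)/2 = (5.34072×10^7 + 2.85736×10^8)/2 = 1.695716×10^8 km.
At r₁ the circular-orbit speed is v₁ = √(μ/r₁) = 49.85 km/s.
On the transfer ellipse at r₁, vis-viva gives v_p = √[μ(2/r₁ − 1/a_t)] = 64.71 km/s.
First burn Δv₁ = |v_p − v₁| = 14.86 km/s.
Circular speed at r₂: v₂ = √(μ/r₂) = 21.550 km/s.
Transfer-orbit speed at r₂: v_a = √[μ(2/r₂ − 1/a_t)] = 12.094 km/s.
Second burn Δv₂ = |v₂ − v_a| = 9.456 km/s.
Δv = Δv₁ + Δv₂ = 14.86 + 9.456 = 24.32 km/s.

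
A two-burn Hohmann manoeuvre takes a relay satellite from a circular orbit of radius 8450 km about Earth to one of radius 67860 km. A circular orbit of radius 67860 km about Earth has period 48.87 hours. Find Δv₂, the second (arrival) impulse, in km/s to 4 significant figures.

From Kepler's third law T² = 4π²r³/μ at r = 67860 km, T = 48.87 hours = 48.87 × 3600 s = 1.75932×10^5 s: μ = 4π²r³/T² = 3.98576×10^5 km³/s².
Semi-major axis of the transfer orbit: a_t = (8450 + 67860)/2 = 38155 km.
On the circular orbit at r = 67860 km, v_c = √(μ/r) = 2.424 km/s.
Transfer-orbit speed at the same r (vis-viva, a = a_t): v_t = √[μ(2/r − 1/a_t)] = 1.141 km/s.
Δv₂ = |v_t − v_c| = |1.141 − 2.424| = 1.283 km/s.

Δv₂ = 1.283 km/s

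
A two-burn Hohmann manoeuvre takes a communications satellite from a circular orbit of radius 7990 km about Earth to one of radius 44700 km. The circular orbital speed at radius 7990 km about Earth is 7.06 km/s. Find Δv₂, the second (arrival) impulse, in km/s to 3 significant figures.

Δv₂ = 1.34 km/s

From the circular-orbit relation v² = μ/r at r = 7990 km: μ = v²r = (7.06)² × 7990 = 3.98250×10^5 km³/s².
Semi-major axis of the transfer orbit: a_t = (7990 + 44700)/2 = 26345 km.
On the circular orbit at r = 44700 km, v_c = √(μ/r) = 2.985 km/s.
Transfer-orbit speed at the same r (vis-viva, a = a_t): v_t = √[μ(2/r − 1/a_t)] = 1.644 km/s.
Δv₂ = |v_t − v_c| = |1.644 − 2.985| = 1.341 km/s.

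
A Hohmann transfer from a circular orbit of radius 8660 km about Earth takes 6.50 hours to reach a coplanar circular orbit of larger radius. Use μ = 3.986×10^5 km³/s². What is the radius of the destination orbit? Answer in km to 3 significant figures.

Transfer time t = 6.50 hours = 23400 s, and t = π√(a_t³/μ).
So a_t = (μ t²/π²)^(1/3) = (3.986×10^5 × (23400)² / π²)^(1/3) = 28069 km.
Since a_t = (r₁ + r₂)/2, r₂ = 2a_t − r₁ = 2×28069 − 8660 = 47478 km.

r₂ = 47500 km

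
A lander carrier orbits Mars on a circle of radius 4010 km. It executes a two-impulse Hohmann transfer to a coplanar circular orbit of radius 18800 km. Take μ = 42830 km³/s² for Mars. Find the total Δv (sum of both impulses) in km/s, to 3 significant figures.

The Hohmann ellipse has a_t = (r₁ + r₂)/2 = 11405 km.
Circular speed at r₁: v₁ = √(μ/r₁) = √(42830/4010) = 3.26815 km/s.
Transfer-orbit speed at r₁ (v² = μ(2/r − 1/a)): v_p = √[μ(2/r₁ − 1/a_t)] = 4.19598 km/s.
First burn Δv₁ = |v_p − v₁| = 0.9278 km/s.
At r₂, v₂ = √(μ/r₂) = 1.5094 km/s.
Transfer-orbit speed at r₂: v_a = √[μ(2/r₂ − 1/a_t)] = 0.89499 km/s.
Second burn Δv₂ = |v₂ − v_a| = 0.6144 km/s.
Total Δv = Δv₁ + Δv₂ = 1.542 km/s.

Δv = 1.54 km/s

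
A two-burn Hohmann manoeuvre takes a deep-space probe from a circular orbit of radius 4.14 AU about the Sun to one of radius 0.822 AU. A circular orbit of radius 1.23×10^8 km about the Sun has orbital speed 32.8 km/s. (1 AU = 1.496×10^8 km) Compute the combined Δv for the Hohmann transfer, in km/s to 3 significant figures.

From the circular-orbit relation v² = μ/r at r = 1.23×10^8 km: μ = v²r = (32.8)² × 1.23×10^8 = 1.32328×10^11 km³/s².
In km: r₁ = 4.14 × 1.496×10^8 = 6.19344×10^8 km; r₂ = 0.822 × 1.496×10^8 = 1.229712×10^8 km.
The Hohmann ellipse has a_t = (r₁ + r₂)/2 = 3.711576×10^8 km.
At r₁ the circular-orbit speed is v₁ = √(μ/r₁) = 14.617 km/s.
Transfer-orbit speed at r₁ (v² = μ(2/r − 1/a)): v_a = √[μ(2/r₁ − 1/a_t)] = 8.4136 km/s.
First burn Δv₁ = |v_a − v₁| = 6.203 km/s.
Circular speed at r₂: v₂ = √(μ/r₂) = 32.804 km/s.
Transfer-orbit speed at r₂: v_p = √[μ(2/r₂ − 1/a_t)] = 42.375 km/s.
Second burn Δv₂ = |v₂ − v_p| = 9.571 km/s.
Δv = Δv₁ + Δv₂ = 6.203 + 9.571 = 15.77 km/s.

Δv = 15.8 km/s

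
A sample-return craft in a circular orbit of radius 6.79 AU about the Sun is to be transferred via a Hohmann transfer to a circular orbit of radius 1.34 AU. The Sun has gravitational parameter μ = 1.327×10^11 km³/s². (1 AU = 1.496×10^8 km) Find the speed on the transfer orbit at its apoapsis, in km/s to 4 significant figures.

In km: r₁ = 6.79 × 1.496×10^8 = 1.015784×10^9 km; r₂ = 1.34 × 1.496×10^8 = 2.00464×10^8 km.
The Hohmann ellipse has a_t = (r₁ + r₂)/2 = 6.08124×10^8 km.
The apoapsis of the transfer ellipse is at r = 1.015784×10^9 km.
From the vis-viva equation, v = √[μ(2/r − 1/a_t)] = 6.562 km/s.

v = 6.562 km/s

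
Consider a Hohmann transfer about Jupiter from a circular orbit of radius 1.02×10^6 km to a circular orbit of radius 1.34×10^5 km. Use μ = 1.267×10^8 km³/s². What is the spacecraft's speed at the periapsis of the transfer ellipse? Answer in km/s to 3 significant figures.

v = 40.9 km/s

Semi-major axis of the transfer orbit: a_t = (1.020×10^6 + 1.340×10^5)/2 = 5.770×10^5 km.
The periapsis of the transfer ellipse is at r = 1.340×10^5 km.
Vis-viva: v = √[μ(2/r − 1/a_t)] = √[1.267×10^8 × (2/1.340×10^5 − 1/5.770×10^5)] = 40.88 km/s.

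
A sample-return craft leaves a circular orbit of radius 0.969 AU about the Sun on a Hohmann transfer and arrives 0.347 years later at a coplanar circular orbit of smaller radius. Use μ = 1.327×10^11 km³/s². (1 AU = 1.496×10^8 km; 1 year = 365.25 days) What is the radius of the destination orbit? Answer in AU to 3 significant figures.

r₂ = 0.599 AU

In km: r₁ = 0.969 × 1.496×10^8 = 1.449624×10^8 km.
Transfer time t = 0.347 years × 365.25 × 86400 s = 1.09504872×10^7 s, and t = π√(a_t³/μ).
So a_t = (μ t²/π²)^(1/3) = (1.327×10^11 × (1.09504872×10^7)² / π²)^(1/3) = 1.1726×10^8 km.
Since a_t = (r₁ + r₂)/2, r₂ = 2a_t − r₁ = 2×1.1726×10^8 − 1.449624×10^8 = 8.95576×10^7 km.
In AU: r₂ = 8.95576×10^7 / 1.496×10^8 = 0.599 AU.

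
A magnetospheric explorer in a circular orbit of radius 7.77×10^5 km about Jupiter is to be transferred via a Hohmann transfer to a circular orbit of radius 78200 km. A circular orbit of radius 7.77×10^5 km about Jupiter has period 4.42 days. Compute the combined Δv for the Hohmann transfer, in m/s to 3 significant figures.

Δv = 21300 m/s

From Kepler's third law T² = 4π²r³/μ at r = 7.77×10^5 km, T = 4.42 days = 4.42 × 86400 s = 3.81888×10^5 s: μ = 4π²r³/T² = 1.26985×10^8 km³/s².
Transfer-ellipse semi-major axis a_t = (r₁ + r₂)/2 = (7.770×10^5 + 78200)/2 = 4.276×10^5 km.
Circular speed at r₁: v₁ = √(μ/r₁) = √(1.26985×10^8/7.770×10^5) = 12.784 km/s.
On the transfer ellipse at r₁, v² = μ(2/r − 1/a) gives v_a = √[μ(2/r₁ − 1/a_t)] = 5.4670 km/s.
First burn Δv₁ = |v_a − v₁| = 7.317 km/s.
Circular speed at r₂: v₂ = √(μ/r₂) = 40.30 km/s.
Transfer-orbit speed at r₂: v_p = √[μ(2/r₂ − 1/a_t)] = 54.32 km/s.
Second burn Δv₂ = |v₂ − v_p| = 14.02 km/s.
Total Δv = Δv₁ + Δv₂ = 21.34 km/s.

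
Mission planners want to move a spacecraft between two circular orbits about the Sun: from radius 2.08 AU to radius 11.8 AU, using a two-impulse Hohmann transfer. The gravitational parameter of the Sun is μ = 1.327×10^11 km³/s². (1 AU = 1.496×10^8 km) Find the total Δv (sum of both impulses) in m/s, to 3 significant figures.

Δv = 10200 m/s

In km: r₁ = 2.08 × 1.496×10^8 = 3.11168×10^8 km; r₂ = 11.8 × 1.496×10^8 = 1.76528×10^9 km.
Semi-major axis of the transfer orbit: a_t = (3.11168×10^8 + 1.76528×10^9)/2 = 1.038224×10^9 km.
Circular speed at r₁: v₁ = √(μ/r₁) = √(1.327×10^11/3.11168×10^8) = 20.651 km/s.
Transfer-orbit speed at r₁ (vis-viva): v_p = √[μ(2/r₁ − 1/a_t)] = 26.928 km/s.
First burn Δv₁ = |v_p − v₁| = 6.277 km/s.
Circular speed at r₂: v₂ = √(μ/r₂) = 8.6702 km/s.
Transfer-orbit speed at r₂: v_a = √[μ(2/r₂ − 1/a_t)] = 4.7466 km/s.
Second burn Δv₂ = |v₂ − v_a| = 3.924 km/s.
Δv = Δv₁ + Δv₂ = 6.277 + 3.924 = 10.20 km/s.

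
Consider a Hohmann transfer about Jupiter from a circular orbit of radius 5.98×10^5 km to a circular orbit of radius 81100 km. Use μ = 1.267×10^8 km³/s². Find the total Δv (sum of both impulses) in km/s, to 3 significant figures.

Δv = 20.4 km/s

Transfer-ellipse semi-major axis a_t = (r₁ + r₂)/2 = (5.980×10^5 + 81100)/2 = 3.3955×10^5 km.
At r₁ the circular-orbit speed is v₁ = √(μ/r₁) = 14.556 km/s.
On the transfer ellipse at r₁, vis-viva equation gives v_a = √[μ(2/r₁ − 1/a_t)] = 7.1137 km/s.
First burn Δv₁ = |v_a − v₁| = 7.442 km/s.
At r₂, v₂ = √(μ/r₂) = 39.526 km/s.
Transfer-orbit speed at r₂: v_p = √[μ(2/r₂ − 1/a_t)] = 52.454 km/s.
Second burn Δv₂ = |v₂ − v_p| = 12.93 km/s.
Total Δv = Δv₁ + Δv₂ = 20.37 km/s.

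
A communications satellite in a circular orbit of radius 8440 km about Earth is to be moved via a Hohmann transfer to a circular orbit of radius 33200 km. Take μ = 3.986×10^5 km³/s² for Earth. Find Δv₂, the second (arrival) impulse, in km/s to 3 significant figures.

Δv₂ = 1.26 km/s

Semi-major axis of the transfer orbit: a_t = (8440 + 33200)/2 = 20820 km.
Circular speed at r = 33200 km: v_c = √(μ/r) = 3.465 km/s.
Transfer-orbit speed at the same r (vis-viva, a = a_t): v_t = √[μ(2/r − 1/a_t)] = 2.206 km/s.
Δv₂ = |v_t − v_c| = |2.206 − 3.465| = 1.259 km/s.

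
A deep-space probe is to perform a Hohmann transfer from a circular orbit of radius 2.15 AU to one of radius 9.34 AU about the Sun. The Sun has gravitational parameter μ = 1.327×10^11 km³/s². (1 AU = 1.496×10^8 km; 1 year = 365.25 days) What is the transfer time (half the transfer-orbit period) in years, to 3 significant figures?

In km: r₁ = 2.15 × 1.496×10^8 = 3.2164×10^8 km; r₂ = 9.34 × 1.496×10^8 = 1.397264×10^9 km.
The Hohmann ellipse has a_t = (r₁ + r₂)/2 = 8.59452×10^8 km.
By Kepler's third law the transfer-orbit period is T = 2π√(a_t³/μ), so t = T/2 = 2.173×10^8 s.
Converting: 2.173×10^8 s ÷ 3.15576×10^7 s/year (365.25 × 86400) = 6.89 years.

t = 6.89 years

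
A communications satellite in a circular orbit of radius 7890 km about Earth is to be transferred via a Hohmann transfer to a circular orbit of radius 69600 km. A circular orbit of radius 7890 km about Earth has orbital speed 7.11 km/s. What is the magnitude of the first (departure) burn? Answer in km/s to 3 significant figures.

From the circular-orbit relation v² = μ/r at r = 7890 km: μ = v²r = (7.11)² × 7890 = 3.98856×10^5 km³/s².
Transfer-ellipse semi-major axis a_t = (r₁ + r₂)/2 = (7890 + 69600)/2 = 38745 km.
On the circular orbit at r = 7890 km, v_c = √(μ/r) = 7.110 km/s.
Transfer-orbit speed at the same r (vis-viva, a = a_t): v_t = √[μ(2/r − 1/a_t)] = 9.529 km/s.
Δv₁ = |v_t − v_c| = |9.529 − 7.110| = 2.419 km/s.

Δv₁ = 2.42 km/s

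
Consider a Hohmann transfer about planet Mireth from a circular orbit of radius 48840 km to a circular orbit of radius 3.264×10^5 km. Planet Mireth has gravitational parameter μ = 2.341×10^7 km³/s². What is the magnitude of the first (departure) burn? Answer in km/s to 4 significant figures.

Semi-major axis of the transfer orbit: a_t = (48840 + 3.264×10^5)/2 = 1.8762×10^5 km.
On the circular orbit at r = 48840 km, v_c = √(μ/r) = 21.8934 km/s.
Vis-viva on the transfer ellipse at r = 48840 km gives v_t = √[μ(2/r − 1/a_t)] = 28.8768 km/s.
Δv₁ = |v_t − v_c| = |28.8768 − 21.8934| = 6.983 km/s.

Δv₁ = 6.983 km/s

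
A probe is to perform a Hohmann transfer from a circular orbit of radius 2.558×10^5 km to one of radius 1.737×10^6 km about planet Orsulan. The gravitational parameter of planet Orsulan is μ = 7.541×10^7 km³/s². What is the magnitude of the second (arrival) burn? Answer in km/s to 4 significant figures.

Δv₂ = 3.250 km/s

Semi-major axis of the transfer orbit: a_t = (2.558×10^5 + 1.737×10^6)/2 = 9.964×10^5 km.
On the circular orbit at r = 1.737×10^6 km, v_c = √(μ/r) = 6.5889 km/s.
Vis-viva on the transfer ellipse at r = 1.737×10^6 km gives v_t = √[μ(2/r − 1/a_t)] = 3.3385 km/s.
Δv₂ = |v_t − v_c| = |3.3385 − 6.5889| = 3.250 km/s.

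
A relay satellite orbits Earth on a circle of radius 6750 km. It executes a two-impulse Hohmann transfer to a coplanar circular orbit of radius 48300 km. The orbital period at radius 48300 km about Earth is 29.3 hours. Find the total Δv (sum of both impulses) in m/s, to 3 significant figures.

From Kepler's third law T² = 4π²r³/μ at r = 48300 km, T = 29.3 hours = 29.3 × 3600 s = 1.0548×10^5 s: μ = 4π²r³/T² = 3.99817×10^5 km³/s².
Semi-major axis of the transfer orbit: a_t = (6750 + 48300)/2 = 27525 km.
At r₁ the circular-orbit speed is v₁ = √(μ/r₁) = 7.6962 km/s.
Transfer-orbit speed at r₁ (v² = μ(2/r − 1/a)): v_p = √[μ(2/r₁ − 1/a_t)] = 10.195 km/s.
First burn Δv₁ = |v_p − v₁| = 2.499 km/s.
At r₂, v₂ = √(μ/r₂) = 2.877 km/s.
Transfer-orbit speed at r₂: v_a = √[μ(2/r₂ − 1/a_t)] = 1.425 km/s.
Second burn Δv₂ = |v₂ − v_a| = 1.452 km/s.
Δv = Δv₁ + Δv₂ = 2.499 + 1.452 = 3.951 km/s.

Δv = 3950 m/s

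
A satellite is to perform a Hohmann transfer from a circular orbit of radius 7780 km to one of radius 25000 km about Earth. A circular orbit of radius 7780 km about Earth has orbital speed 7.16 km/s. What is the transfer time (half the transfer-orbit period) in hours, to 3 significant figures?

t = 2.90 hours

From the circular-orbit relation v² = μ/r at r = 7780 km: μ = v²r = (7.16)² × 7780 = 3.98846×10^5 km³/s².
Semi-major axis of the transfer orbit: a_t = (7780 + 25000)/2 = 16390 km.
By Kepler's third law the transfer-orbit period is T = 2π√(a_t³/μ), so t = T/2 = 10440 s.
Converting: 10440 s ÷ 3600 s/hour = 2.90 hours.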